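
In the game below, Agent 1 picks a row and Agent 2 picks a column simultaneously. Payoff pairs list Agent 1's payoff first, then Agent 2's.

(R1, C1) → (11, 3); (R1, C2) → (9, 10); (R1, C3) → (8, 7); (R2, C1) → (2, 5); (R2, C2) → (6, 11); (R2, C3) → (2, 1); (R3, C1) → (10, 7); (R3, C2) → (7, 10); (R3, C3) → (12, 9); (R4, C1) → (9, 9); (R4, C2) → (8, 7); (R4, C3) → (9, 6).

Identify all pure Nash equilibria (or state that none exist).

(R1, C2)

Check mutual best responses: a cell is a NE iff neither player can gain by unilaterally deviating.
Agent 1's best responses — vs C1: R1 (payoff 11); vs C2: R1 (payoff 9); vs C3: R3 (payoff 12).
Agent 2's best responses — vs R1: C2 (payoff 10); vs R2: C2 (payoff 11); vs R3: C2 (payoff 10); vs R4: C1 (payoff 9).
The only mutual best response is (R1, C2); neither player gains by switching there.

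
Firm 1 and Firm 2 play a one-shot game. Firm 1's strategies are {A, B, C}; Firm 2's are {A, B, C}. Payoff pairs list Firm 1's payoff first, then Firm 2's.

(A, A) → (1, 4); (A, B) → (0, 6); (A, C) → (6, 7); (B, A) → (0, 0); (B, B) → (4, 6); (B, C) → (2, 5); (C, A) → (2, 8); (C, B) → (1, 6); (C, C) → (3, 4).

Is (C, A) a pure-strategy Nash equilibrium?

Yes

Holding Firm 2 at A: Firm 1 gets 2 from C, versus 1 from A, 0 from B. No profitable deviation for Firm 1.
Holding Firm 1 at C: Firm 2 gets 8 from A, versus 6 from B, 4 from C. No profitable deviation for Firm 2 either.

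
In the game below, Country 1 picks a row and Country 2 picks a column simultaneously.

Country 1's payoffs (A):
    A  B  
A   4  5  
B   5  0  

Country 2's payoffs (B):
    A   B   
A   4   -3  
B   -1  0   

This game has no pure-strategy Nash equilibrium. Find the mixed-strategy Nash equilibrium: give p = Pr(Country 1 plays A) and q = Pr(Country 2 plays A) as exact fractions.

p = 1/8, q = 5/6

In a mixed NE each player is indifferent between their pure strategies, so the opponent's mix sets the indifference.
Country 2 indifferent between A and B: p·4 + (1−p)·(-1) = p·(-3) + (1−p)·0 ⟹ (-1) + 5p = 0 + (-3)p ⟹ p = 1/8.
Country 1 indifferent between A and B: q·4 + (1−q)·5 = q·5 + (1−q)·0 ⟹ 5 + (-1)q = 0 + 5q ⟹ q = 5/6.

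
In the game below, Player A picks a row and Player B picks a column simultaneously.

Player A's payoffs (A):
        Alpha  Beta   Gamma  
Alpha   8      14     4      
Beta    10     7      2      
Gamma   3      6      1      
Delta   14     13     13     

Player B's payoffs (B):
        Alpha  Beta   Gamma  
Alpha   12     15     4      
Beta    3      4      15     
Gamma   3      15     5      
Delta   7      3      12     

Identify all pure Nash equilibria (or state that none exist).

Find each player's best response to every opponent strategy; NE are the intersections.
Player A's best responses — vs Alpha: Delta (payoff 14); vs Beta: Alpha (payoff 14); vs Gamma: Delta (payoff 13).
Player B's best responses — vs Alpha: Beta (payoff 15); vs Beta: Gamma (payoff 15); vs Gamma: Beta (payoff 15); vs Delta: Gamma (payoff 12).
Mutual best responses occur at (Alpha, Beta) and (Delta, Gamma); at each, neither player gains by switching.

(Alpha, Beta) and (Delta, Gamma)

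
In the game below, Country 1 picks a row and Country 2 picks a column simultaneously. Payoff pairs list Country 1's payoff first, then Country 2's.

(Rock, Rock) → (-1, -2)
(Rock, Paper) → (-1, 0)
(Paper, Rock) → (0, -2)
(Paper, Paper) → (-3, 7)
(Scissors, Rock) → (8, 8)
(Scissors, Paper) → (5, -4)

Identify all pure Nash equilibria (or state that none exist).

Check mutual best responses: a cell is a NE iff neither player can gain by unilaterally deviating.
Country 1's best responses — vs Rock: Scissors (payoff 8); vs Paper: Scissors (payoff 5).
Country 2's best responses — vs Rock: Paper (payoff 0); vs Paper: Paper (payoff 7); vs Scissors: Rock (payoff 8).
The only mutual best response is (Scissors, Rock); neither player gains by switching there.

(Scissors, Rock)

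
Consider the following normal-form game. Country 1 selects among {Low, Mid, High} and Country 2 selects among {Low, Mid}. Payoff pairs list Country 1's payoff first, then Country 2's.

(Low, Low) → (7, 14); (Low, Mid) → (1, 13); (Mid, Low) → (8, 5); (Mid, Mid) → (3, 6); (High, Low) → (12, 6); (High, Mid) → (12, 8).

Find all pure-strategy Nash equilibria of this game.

(High, Mid)

Find each player's best response to every opponent strategy; NE are the intersections.
Country 1's best responses — vs Low: High (payoff 12); vs Mid: High (payoff 12).
Country 2's best responses — vs Low: Low (payoff 14); vs Mid: Mid (payoff 6); vs High: Mid (payoff 8).
The only mutual best response is (High, Mid); neither player gains by switching there.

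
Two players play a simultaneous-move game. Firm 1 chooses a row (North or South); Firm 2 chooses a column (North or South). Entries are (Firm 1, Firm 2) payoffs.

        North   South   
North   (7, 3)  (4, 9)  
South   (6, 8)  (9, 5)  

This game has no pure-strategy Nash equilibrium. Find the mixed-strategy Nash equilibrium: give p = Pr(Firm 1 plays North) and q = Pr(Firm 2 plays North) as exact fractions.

Each player's mixing probability is pinned down by making the *other* player indifferent.
Firm 2 indifferent between North and South: p·3 + (1−p)·8 = p·9 + (1−p)·5 ⟹ 8 + (-5)p = 5 + 4p ⟹ p = 1/3.
Firm 1 indifferent between North and South: q·7 + (1−q)·4 = q·6 + (1−q)·9 ⟹ 4 + 3q = 9 + (-3)q ⟹ q = 5/6.

p = 1/3, q = 5/6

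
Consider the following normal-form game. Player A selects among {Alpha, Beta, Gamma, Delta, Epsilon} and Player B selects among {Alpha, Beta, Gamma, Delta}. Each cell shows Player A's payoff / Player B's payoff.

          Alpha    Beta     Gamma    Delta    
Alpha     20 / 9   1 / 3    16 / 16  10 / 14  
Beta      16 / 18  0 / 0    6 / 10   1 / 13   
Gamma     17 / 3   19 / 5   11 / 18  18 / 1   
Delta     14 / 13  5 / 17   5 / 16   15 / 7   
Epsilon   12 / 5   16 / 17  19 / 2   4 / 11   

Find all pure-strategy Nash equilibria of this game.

A profile is a Nash equilibrium when each player is best-responding to the other.
Player A's best responses — vs Alpha: Alpha (payoff 20); vs Beta: Gamma (payoff 19); vs Gamma: Epsilon (payoff 19); vs Delta: Gamma (payoff 18).
Player B's best responses — vs Alpha: Gamma (payoff 16); vs Beta: Alpha (payoff 18); vs Gamma: Gamma (payoff 18); vs Delta: Beta (payoff 17); vs Epsilon: Beta (payoff 17).
No cell has both players best-responding. For instance, Player A's best reply to Gamma is Epsilon, but against Epsilon Player B prefers Beta over Gamma.

None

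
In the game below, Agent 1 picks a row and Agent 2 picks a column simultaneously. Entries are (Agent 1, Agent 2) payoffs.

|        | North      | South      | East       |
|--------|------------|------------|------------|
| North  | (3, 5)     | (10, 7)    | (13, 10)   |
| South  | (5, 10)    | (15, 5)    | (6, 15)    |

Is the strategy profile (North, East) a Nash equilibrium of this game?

Holding Agent 2 at East: Agent 1 gets 13 from North, versus 6 from South. No profitable deviation for Agent 1.
Holding Agent 1 at North: Agent 2 gets 10 from East, versus 5 from North, 7 from South. No profitable deviation for Agent 2 either.

Yes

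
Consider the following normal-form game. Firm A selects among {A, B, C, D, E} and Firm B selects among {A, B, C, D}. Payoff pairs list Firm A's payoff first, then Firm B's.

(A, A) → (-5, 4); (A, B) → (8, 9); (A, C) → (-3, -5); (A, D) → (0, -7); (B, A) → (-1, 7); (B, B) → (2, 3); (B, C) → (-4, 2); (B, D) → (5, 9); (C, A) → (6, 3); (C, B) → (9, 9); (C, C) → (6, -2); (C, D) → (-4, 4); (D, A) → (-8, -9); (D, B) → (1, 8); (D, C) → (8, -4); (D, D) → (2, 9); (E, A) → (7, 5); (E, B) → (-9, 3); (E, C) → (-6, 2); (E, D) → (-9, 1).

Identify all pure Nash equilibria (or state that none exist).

(B, D), (C, B), and (E, A)

Check mutual best responses: a cell is a NE iff neither player can gain by unilaterally deviating.
Firm A's best responses — vs A: E (payoff 7); vs B: C (payoff 9); vs C: D (payoff 8); vs D: B (payoff 5).
Firm B's best responses — vs A: B (payoff 9); vs B: D (payoff 9); vs C: B (payoff 9); vs D: D (payoff 9); vs E: A (payoff 5).
Mutual best responses occur at (B, D), (C, B), and (E, A); at each, neither player gains by switching.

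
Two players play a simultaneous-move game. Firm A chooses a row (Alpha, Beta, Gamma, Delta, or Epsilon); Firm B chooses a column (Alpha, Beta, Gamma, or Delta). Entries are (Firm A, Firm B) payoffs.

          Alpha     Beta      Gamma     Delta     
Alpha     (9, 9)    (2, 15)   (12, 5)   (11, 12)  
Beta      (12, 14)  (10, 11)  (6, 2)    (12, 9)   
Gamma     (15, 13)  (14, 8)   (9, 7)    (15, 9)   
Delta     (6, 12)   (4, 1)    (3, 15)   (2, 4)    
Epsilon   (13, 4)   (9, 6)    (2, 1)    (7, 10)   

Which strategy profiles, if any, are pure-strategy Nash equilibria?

A profile is a Nash equilibrium when each player is best-responding to the other.
Firm A's best responses — vs Alpha: Gamma (payoff 15); vs Beta: Gamma (payoff 14); vs Gamma: Alpha (payoff 12); vs Delta: Gamma (payoff 15).
Firm B's best responses — vs Alpha: Beta (payoff 15); vs Beta: Alpha (payoff 14); vs Gamma: Alpha (payoff 13); vs Delta: Gamma (payoff 15); vs Epsilon: Delta (payoff 10).
The only mutual best response is (Gamma, Alpha); neither player gains by switching there.

(Gamma, Alpha)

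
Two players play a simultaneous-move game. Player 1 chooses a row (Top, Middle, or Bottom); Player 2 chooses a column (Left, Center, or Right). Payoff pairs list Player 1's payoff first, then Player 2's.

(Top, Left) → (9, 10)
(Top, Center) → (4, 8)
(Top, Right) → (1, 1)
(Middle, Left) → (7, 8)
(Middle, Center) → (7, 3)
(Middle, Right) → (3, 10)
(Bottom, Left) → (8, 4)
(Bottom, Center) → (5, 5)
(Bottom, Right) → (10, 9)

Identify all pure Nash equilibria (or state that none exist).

Check mutual best responses: a cell is a NE iff neither player can gain by unilaterally deviating.
Player 1's best responses — vs Left: Top (payoff 9); vs Center: Middle (payoff 7); vs Right: Bottom (payoff 10).
Player 2's best responses — vs Top: Left (payoff 10); vs Middle: Right (payoff 10); vs Bottom: Right (payoff 9).
Mutual best responses occur at (Top, Left) and (Bottom, Right); at each, neither player gains by switching.

(Top, Left) and (Bottom, Right)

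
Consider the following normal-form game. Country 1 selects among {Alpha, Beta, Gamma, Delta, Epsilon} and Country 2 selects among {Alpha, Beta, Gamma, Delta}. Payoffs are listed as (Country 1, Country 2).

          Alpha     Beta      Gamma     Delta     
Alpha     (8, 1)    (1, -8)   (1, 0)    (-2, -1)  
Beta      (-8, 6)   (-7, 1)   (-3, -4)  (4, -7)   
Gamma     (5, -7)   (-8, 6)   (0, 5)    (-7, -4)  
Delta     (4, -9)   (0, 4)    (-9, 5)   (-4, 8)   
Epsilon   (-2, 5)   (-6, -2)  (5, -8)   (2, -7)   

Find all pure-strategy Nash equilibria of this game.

(Alpha, Alpha)

A profile is a Nash equilibrium when each player is best-responding to the other.
Country 1's best responses — vs Alpha: Alpha (payoff 8); vs Beta: Alpha (payoff 1); vs Gamma: Epsilon (payoff 5); vs Delta: Beta (payoff 4).
Country 2's best responses — vs Alpha: Alpha (payoff 1); vs Beta: Alpha (payoff 6); vs Gamma: Beta (payoff 6); vs Delta: Delta (payoff 8); vs Epsilon: Alpha (payoff 5).
The only mutual best response is (Alpha, Alpha); neither player gains by switching there.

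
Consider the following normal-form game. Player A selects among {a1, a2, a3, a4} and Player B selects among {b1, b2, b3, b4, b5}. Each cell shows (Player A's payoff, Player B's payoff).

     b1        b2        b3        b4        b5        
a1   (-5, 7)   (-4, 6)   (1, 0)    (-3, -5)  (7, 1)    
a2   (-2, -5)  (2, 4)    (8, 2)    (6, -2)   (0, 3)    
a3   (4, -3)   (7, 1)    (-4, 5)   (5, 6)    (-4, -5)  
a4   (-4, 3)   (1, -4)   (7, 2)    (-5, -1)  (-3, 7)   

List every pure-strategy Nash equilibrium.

A profile is a Nash equilibrium when each player is best-responding to the other.
Player A's best responses — vs b1: a3 (payoff 4); vs b2: a3 (payoff 7); vs b3: a2 (payoff 8); vs b4: a2 (payoff 6); vs b5: a1 (payoff 7).
Player B's best responses — vs a1: b1 (payoff 7); vs a2: b2 (payoff 4); vs a3: b4 (payoff 6); vs a4: b5 (payoff 7).
No cell has both players best-responding. For instance, Player A's best reply to b5 is a1, but against a1 Player B prefers b1 over b5.

No pure-strategy Nash equilibrium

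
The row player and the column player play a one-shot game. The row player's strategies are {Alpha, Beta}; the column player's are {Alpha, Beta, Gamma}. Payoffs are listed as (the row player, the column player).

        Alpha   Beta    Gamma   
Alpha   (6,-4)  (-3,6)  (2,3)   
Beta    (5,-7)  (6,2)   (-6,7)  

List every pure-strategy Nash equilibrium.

None

Check mutual best responses: a cell is a NE iff neither player can gain by unilaterally deviating.
The row player's best responses — vs Alpha: Alpha (payoff 6); vs Beta: Beta (payoff 6); vs Gamma: Alpha (payoff 2).
The column player's best responses — vs Alpha: Beta (payoff 6); vs Beta: Gamma (payoff 7).
No cell has both players best-responding. For instance, the row player's best reply to Beta is Beta, but against Beta the column player prefers Gamma over Beta.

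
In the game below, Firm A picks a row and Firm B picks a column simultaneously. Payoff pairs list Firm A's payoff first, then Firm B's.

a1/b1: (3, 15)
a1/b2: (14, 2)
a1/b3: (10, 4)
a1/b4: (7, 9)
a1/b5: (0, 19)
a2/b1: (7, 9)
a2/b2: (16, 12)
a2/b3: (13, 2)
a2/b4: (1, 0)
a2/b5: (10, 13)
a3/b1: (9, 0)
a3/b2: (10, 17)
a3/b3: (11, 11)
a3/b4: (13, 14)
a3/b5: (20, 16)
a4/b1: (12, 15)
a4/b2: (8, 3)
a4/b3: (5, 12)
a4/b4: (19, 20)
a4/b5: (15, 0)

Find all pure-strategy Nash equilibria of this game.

(a4, b4)

Find each player's best response to every opponent strategy; NE are the intersections.
Firm A's best responses — vs b1: a4 (payoff 12); vs b2: a2 (payoff 16); vs b3: a2 (payoff 13); vs b4: a4 (payoff 19); vs b5: a3 (payoff 20).
Firm B's best responses — vs a1: b5 (payoff 19); vs a2: b5 (payoff 13); vs a3: b2 (payoff 17); vs a4: b4 (payoff 20).
The only mutual best response is (a4, b4); neither player gains by switching there.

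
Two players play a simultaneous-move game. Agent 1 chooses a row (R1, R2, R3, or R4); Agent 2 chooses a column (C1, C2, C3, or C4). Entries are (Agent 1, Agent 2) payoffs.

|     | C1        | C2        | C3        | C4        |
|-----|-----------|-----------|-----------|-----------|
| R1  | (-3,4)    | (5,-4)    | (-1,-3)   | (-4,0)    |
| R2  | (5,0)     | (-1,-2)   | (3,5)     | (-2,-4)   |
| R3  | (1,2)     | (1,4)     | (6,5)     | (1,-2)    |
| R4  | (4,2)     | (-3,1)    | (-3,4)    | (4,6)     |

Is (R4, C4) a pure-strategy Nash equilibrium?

Yes

Holding Agent 2 at C4: Agent 1 gets 4 from R4, versus -4 from R1, -2 from R2, 1 from R3. No profitable deviation for Agent 1.
Holding Agent 1 at R4: Agent 2 gets 6 from C4, versus 2 from C1, 1 from C2, 4 from C3. No profitable deviation for Agent 2 either.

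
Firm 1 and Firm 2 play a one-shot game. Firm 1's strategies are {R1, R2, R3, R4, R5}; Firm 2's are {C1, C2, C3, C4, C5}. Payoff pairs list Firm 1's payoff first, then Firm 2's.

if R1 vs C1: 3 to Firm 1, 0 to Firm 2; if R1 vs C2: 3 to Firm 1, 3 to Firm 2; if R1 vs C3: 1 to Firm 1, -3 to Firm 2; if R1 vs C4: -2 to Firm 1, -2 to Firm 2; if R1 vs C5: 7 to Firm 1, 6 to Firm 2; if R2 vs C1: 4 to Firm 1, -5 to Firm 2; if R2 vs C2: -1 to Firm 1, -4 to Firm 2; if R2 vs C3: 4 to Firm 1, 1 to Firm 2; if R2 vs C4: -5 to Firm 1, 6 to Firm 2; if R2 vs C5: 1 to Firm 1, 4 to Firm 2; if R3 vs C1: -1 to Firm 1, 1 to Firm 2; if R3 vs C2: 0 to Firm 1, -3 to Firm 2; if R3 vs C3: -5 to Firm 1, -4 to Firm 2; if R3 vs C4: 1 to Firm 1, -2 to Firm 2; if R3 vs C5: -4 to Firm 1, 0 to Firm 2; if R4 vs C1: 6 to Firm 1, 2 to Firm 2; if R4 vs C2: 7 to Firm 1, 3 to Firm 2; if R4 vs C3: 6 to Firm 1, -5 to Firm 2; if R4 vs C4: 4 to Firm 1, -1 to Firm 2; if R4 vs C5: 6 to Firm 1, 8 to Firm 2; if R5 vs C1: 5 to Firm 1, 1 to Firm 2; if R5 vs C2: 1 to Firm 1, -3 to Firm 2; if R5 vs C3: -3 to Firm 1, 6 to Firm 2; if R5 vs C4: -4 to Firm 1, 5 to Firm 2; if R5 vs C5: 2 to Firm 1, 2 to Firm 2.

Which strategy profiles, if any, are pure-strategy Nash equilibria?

(R1, C5)

Find each player's best response to every opponent strategy; NE are the intersections.
Firm 1's best responses — vs C1: R4 (payoff 6); vs C2: R4 (payoff 7); vs C3: R4 (payoff 6); vs C4: R4 (payoff 4); vs C5: R1 (payoff 7).
Firm 2's best responses — vs R1: C5 (payoff 6); vs R2: C4 (payoff 6); vs R3: C1 (payoff 1); vs R4: C5 (payoff 8); vs R5: C3 (payoff 6).
The only mutual best response is (R1, C5); neither player gains by switching there.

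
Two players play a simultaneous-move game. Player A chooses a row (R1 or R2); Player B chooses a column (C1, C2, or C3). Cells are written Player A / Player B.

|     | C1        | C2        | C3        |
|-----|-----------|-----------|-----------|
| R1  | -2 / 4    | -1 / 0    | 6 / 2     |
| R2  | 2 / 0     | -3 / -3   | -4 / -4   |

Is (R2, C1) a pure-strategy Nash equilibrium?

Holding Player B at C1: Player A gets 2 from R2, versus -2 from R1. No profitable deviation for Player A.
Holding Player A at R2: Player B gets 0 from C1, versus -3 from C2, -4 from C3. No profitable deviation for Player B either.

Yes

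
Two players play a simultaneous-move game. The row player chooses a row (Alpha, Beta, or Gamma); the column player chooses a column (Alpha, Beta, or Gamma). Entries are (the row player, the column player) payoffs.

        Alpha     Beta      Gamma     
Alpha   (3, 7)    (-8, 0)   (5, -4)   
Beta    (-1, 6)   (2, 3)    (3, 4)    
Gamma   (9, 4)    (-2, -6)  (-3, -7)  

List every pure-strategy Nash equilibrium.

(Gamma, Alpha)

Find each player's best response to every opponent strategy; NE are the intersections.
The row player's best responses — vs Alpha: Gamma (payoff 9); vs Beta: Beta (payoff 2); vs Gamma: Alpha (payoff 5).
The column player's best responses — vs Alpha: Alpha (payoff 7); vs Beta: Alpha (payoff 6); vs Gamma: Alpha (payoff 4).
The only mutual best response is (Gamma, Alpha); neither player gains by switching there.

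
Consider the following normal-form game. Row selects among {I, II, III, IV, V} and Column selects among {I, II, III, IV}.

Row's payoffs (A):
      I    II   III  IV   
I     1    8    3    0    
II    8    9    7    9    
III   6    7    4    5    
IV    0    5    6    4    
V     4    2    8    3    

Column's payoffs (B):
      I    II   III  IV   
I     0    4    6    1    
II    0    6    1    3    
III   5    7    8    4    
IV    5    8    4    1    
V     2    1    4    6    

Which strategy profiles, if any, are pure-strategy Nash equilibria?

(II, II)

Check mutual best responses: a cell is a NE iff neither player can gain by unilaterally deviating.
Row's best responses — vs I: II (payoff 8); vs II: II (payoff 9); vs III: V (payoff 8); vs IV: II (payoff 9).
Column's best responses — vs I: III (payoff 6); vs II: II (payoff 6); vs III: III (payoff 8); vs IV: II (payoff 8); vs V: IV (payoff 6).
The only mutual best response is (II, II); neither player gains by switching there.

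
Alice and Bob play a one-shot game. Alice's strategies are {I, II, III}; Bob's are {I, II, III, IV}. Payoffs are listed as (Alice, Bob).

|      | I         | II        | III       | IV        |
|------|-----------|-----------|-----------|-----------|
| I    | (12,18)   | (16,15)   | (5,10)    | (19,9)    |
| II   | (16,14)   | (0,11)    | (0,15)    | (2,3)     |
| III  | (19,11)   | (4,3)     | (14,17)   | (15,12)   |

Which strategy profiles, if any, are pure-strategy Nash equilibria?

A profile is a Nash equilibrium when each player is best-responding to the other.
Alice's best responses — vs I: III (payoff 19); vs II: I (payoff 16); vs III: III (payoff 14); vs IV: I (payoff 19).
Bob's best responses — vs I: I (payoff 18); vs II: III (payoff 15); vs III: III (payoff 17).
The only mutual best response is (III, III); neither player gains by switching there.

(III, III)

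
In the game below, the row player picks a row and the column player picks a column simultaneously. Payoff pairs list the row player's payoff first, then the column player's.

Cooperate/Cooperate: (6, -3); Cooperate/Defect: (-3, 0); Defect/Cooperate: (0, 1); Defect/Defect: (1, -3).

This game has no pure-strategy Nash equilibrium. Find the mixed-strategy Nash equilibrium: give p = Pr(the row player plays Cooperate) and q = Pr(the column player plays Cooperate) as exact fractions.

In a mixed NE each player is indifferent between their pure strategies, so the opponent's mix sets the indifference.
The column player indifferent between Cooperate and Defect: p·(-3) + (1−p)·1 = p·0 + (1−p)·(-3) ⟹ 1 + (-4)p = (-3) + 3p ⟹ p = 4/7.
The row player indifferent between Cooperate and Defect: q·6 + (1−q)·(-3) = q·0 + (1−q)·1 ⟹ (-3) + 9q = 1 + (-1)q ⟹ q = 2/5.

p = 4/7, q = 2/5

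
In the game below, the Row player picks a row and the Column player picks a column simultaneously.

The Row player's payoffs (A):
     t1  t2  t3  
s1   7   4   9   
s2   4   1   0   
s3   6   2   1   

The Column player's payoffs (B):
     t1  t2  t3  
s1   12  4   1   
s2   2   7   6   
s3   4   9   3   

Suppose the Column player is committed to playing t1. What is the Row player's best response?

With the Column player fixed at t1, the Row player's payoffs are: s1 → 7, s2 → 4, s3 → 6.
The maximum is 7, achieved by s1.

s1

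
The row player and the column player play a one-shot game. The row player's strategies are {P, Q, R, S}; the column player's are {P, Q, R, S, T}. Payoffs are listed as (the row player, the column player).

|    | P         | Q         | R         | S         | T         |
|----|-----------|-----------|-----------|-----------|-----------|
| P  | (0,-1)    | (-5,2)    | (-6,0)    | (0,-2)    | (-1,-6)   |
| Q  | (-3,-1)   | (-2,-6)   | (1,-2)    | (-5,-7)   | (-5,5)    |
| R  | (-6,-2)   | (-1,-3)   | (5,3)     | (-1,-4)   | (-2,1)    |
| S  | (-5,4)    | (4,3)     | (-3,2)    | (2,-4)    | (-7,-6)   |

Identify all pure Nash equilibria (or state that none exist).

Check mutual best responses: a cell is a NE iff neither player can gain by unilaterally deviating.
The row player's best responses — vs P: P (payoff 0); vs Q: S (payoff 4); vs R: R (payoff 5); vs S: S (payoff 2); vs T: P (payoff -1).
The column player's best responses — vs P: Q (payoff 2); vs Q: T (payoff 5); vs R: R (payoff 3); vs S: P (payoff 4).
The only mutual best response is (R, R); neither player gains by switching there.

(R, R)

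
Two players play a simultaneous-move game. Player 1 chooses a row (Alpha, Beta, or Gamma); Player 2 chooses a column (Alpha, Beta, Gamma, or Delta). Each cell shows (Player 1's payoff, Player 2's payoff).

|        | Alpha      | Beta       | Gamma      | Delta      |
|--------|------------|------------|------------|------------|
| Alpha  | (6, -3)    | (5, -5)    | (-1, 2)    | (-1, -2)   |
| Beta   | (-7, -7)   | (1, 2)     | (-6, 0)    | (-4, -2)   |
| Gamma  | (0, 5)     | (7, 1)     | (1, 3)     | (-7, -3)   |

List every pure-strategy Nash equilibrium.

A profile is a Nash equilibrium when each player is best-responding to the other.
Player 1's best responses — vs Alpha: Alpha (payoff 6); vs Beta: Gamma (payoff 7); vs Gamma: Gamma (payoff 1); vs Delta: Alpha (payoff -1).
Player 2's best responses — vs Alpha: Gamma (payoff 2); vs Beta: Beta (payoff 2); vs Gamma: Alpha (payoff 5).
No cell has both players best-responding. For instance, Player 1's best reply to Beta is Gamma, but against Gamma Player 2 prefers Alpha over Beta.

No pure-strategy Nash equilibrium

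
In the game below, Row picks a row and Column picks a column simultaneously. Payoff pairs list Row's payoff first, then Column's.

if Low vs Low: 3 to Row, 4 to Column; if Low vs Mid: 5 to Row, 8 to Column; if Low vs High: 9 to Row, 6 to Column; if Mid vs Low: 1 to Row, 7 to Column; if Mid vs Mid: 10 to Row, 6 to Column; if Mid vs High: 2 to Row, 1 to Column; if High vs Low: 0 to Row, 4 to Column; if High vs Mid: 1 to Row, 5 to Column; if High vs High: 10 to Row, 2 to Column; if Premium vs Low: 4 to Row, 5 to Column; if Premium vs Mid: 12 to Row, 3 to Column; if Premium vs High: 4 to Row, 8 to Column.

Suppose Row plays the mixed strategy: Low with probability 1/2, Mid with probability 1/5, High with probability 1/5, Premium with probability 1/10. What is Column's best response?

Column's best reply maximizes expected payoff against the mix.
Low: (1/2)·4 + (1/5)·7 + (1/5)·4 + (1/10)·5 = 47/10
Mid: (1/2)·8 + (1/5)·6 + (1/5)·5 + (1/10)·3 = 13/2
High: (1/2)·6 + (1/5)·1 + (1/5)·2 + (1/10)·8 = 22/5
Highest expected payoff is 13/2, from Mid.

Mid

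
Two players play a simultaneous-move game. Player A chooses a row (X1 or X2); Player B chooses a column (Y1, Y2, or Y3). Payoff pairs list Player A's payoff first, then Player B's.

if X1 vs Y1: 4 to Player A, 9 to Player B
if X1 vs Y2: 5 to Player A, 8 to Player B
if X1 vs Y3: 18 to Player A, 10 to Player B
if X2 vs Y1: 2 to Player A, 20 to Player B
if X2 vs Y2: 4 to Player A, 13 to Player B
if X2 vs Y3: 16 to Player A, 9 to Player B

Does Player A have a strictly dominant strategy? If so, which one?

Check whether one of Player A's strategies beats all alternatives regardless of what the opponent does.
X1 strictly dominates: vs Y1: 4 > 2; vs Y2: 5 > 4; vs Y3: 18 > 16.

X1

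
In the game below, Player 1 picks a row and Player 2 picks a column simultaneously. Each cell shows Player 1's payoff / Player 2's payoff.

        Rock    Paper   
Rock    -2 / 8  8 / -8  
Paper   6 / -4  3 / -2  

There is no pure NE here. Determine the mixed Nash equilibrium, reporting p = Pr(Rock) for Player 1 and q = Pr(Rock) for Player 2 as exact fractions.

In a mixed NE each player is indifferent between their pure strategies, so the opponent's mix sets the indifference.
Player 2 indifferent between Rock and Paper: p·8 + (1−p)·(-4) = p·(-8) + (1−p)·(-2) ⟹ (-4) + 12p = (-2) + (-6)p ⟹ p = 1/9.
Player 1 indifferent between Rock and Paper: q·(-2) + (1−q)·8 = q·6 + (1−q)·3 ⟹ 8 + (-10)q = 3 + 3q ⟹ q = 5/13.

p = 1/9, q = 5/13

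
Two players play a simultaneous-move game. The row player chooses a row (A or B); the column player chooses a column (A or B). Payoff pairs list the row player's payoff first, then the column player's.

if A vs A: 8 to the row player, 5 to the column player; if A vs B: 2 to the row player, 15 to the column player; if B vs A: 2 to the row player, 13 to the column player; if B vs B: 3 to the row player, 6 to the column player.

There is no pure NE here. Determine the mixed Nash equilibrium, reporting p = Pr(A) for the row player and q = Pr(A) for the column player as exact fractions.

p = 7/17, q = 1/7

Each player's mixing probability is pinned down by making the *other* player indifferent.
The column player indifferent between A and B: p·5 + (1−p)·13 = p·15 + (1−p)·6 ⟹ 13 + (-8)p = 6 + 9p ⟹ p = 7/17.
The row player indifferent between A and B: q·8 + (1−q)·2 = q·2 + (1−q)·3 ⟹ 2 + 6q = 3 + (-1)q ⟹ q = 1/7.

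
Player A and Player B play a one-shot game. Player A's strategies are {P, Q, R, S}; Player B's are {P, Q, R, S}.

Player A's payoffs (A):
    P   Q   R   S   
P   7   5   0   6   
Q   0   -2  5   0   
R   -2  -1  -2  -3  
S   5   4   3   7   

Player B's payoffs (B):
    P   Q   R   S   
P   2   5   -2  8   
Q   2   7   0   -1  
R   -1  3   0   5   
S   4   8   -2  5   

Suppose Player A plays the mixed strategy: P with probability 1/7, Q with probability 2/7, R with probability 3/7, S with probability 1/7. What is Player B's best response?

Q

Compute Player B's expected payoff from each pure strategy against the given mix.
P: (1/7)·2 + (2/7)·2 + (3/7)·(-1) + (1/7)·4 = 1
Q: (1/7)·5 + (2/7)·7 + (3/7)·3 + (1/7)·8 = 36/7
R: (1/7)·(-2) + (2/7)·0 + (3/7)·0 + (1/7)·(-2) = -4/7
S: (1/7)·8 + (2/7)·(-1) + (3/7)·5 + (1/7)·5 = 26/7
Highest expected payoff is 36/7, from Q.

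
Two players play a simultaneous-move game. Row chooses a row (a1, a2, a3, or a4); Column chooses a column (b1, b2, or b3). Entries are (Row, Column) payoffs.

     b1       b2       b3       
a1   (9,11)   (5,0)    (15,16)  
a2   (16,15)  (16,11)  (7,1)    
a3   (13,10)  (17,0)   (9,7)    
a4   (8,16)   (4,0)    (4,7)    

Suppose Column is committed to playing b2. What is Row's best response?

a3

With Column fixed at b2, Row's payoffs are: a1 → 5, a2 → 16, a3 → 17, a4 → 4.
The maximum is 17, achieved by a3.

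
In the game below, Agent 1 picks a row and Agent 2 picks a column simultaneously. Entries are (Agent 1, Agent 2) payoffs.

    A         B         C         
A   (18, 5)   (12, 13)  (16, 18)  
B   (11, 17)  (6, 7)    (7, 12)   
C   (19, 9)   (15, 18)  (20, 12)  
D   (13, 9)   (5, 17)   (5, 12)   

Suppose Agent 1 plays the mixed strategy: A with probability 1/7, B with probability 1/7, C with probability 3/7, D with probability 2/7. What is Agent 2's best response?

Compute Agent 2's expected payoff from each pure strategy against the given mix.
A: (1/7)·5 + (1/7)·17 + (3/7)·9 + (2/7)·9 = 67/7
B: (1/7)·13 + (1/7)·7 + (3/7)·18 + (2/7)·17 = 108/7
C: (1/7)·18 + (1/7)·12 + (3/7)·12 + (2/7)·12 = 90/7
Highest expected payoff is 108/7, from B.

B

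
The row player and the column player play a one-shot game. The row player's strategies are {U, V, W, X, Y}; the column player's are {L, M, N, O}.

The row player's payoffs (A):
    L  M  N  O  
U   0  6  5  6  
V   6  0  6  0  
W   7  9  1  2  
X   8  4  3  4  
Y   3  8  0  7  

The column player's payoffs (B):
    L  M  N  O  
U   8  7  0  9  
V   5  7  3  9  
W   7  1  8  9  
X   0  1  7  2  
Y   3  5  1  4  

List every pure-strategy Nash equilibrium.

None

Check mutual best responses: a cell is a NE iff neither player can gain by unilaterally deviating.
The row player's best responses — vs L: X (payoff 8); vs M: W (payoff 9); vs N: V (payoff 6); vs O: Y (payoff 7).
The column player's best responses — vs U: O (payoff 9); vs V: O (payoff 9); vs W: O (payoff 9); vs X: N (payoff 7); vs Y: M (payoff 5).
No cell has both players best-responding. For instance, the row player's best reply to O is Y, but against Y the column player prefers M over O.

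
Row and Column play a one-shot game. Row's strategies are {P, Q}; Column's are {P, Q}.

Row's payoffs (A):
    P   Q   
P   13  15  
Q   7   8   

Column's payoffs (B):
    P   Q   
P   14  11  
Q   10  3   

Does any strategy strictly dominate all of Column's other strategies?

A strategy is strictly dominant if it gives Column a strictly higher payoff than every other strategy, against every choice by the opponent.
P strictly dominates: vs P: 14 > 11; vs Q: 10 > 3.

P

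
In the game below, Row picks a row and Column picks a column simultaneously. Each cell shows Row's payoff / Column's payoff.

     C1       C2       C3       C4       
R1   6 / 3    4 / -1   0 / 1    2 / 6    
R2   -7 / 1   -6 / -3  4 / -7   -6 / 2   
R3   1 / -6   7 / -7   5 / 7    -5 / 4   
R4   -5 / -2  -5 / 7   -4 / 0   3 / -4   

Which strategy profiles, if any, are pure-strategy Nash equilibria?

(R3, C3)

A profile is a Nash equilibrium when each player is best-responding to the other.
Row's best responses — vs C1: R1 (payoff 6); vs C2: R3 (payoff 7); vs C3: R3 (payoff 5); vs C4: R4 (payoff 3).
Column's best responses — vs R1: C4 (payoff 6); vs R2: C4 (payoff 2); vs R3: C3 (payoff 7); vs R4: C2 (payoff 7).
The only mutual best response is (R3, C3); neither player gains by switching there.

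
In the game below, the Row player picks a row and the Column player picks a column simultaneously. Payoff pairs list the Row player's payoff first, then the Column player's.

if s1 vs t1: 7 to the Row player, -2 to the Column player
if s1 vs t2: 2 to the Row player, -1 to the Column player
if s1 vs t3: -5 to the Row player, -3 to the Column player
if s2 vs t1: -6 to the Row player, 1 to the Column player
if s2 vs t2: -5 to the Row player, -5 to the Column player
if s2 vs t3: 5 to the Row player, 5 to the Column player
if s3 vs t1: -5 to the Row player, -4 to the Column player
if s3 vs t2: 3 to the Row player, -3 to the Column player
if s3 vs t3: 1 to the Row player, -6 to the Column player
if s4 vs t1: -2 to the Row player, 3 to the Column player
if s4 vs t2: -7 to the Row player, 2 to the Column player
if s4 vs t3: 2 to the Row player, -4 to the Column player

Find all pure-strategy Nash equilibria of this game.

A profile is a Nash equilibrium when each player is best-responding to the other.
The Row player's best responses — vs t1: s1 (payoff 7); vs t2: s3 (payoff 3); vs t3: s2 (payoff 5).
The Column player's best responses — vs s1: t2 (payoff -1); vs s2: t3 (payoff 5); vs s3: t2 (payoff -3); vs s4: t1 (payoff 3).
Mutual best responses occur at (s2, t3) and (s3, t2); at each, neither player gains by switching.

(s2, t3) and (s3, t2)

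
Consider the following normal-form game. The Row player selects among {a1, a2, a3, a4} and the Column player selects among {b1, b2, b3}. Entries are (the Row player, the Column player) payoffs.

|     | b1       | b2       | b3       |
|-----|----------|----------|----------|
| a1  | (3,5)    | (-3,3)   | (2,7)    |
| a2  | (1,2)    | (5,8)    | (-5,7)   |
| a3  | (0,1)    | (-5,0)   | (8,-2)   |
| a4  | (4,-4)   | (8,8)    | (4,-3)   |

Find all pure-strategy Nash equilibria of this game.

(a4, b2)

A profile is a Nash equilibrium when each player is best-responding to the other.
The Row player's best responses — vs b1: a4 (payoff 4); vs b2: a4 (payoff 8); vs b3: a3 (payoff 8).
The Column player's best responses — vs a1: b3 (payoff 7); vs a2: b2 (payoff 8); vs a3: b1 (payoff 1); vs a4: b2 (payoff 8).
The only mutual best response is (a4, b2); neither player gains by switching there.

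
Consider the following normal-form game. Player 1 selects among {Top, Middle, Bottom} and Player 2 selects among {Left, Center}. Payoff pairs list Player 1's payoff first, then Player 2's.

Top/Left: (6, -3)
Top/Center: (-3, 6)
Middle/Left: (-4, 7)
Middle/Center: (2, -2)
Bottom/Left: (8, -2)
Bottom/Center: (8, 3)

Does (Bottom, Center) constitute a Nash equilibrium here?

Holding Player 2 at Center: Player 1 gets 8 from Bottom, versus -3 from Top, 2 from Middle. No profitable deviation for Player 1.
Holding Player 1 at Bottom: Player 2 gets 3 from Center, versus -2 from Left. No profitable deviation for Player 2 either.

Yes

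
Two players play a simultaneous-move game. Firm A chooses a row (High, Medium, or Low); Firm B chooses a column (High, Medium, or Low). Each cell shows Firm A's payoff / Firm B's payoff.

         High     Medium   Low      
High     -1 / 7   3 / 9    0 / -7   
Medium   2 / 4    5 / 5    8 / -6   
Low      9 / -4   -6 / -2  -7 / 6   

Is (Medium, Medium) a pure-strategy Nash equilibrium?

Holding Firm B at Medium: Firm A gets 5 from Medium, versus 3 from High, -6 from Low. No profitable deviation for Firm A.
Holding Firm A at Medium: Firm B gets 5 from Medium, versus 4 from High, -6 from Low. No profitable deviation for Firm B either.

Yes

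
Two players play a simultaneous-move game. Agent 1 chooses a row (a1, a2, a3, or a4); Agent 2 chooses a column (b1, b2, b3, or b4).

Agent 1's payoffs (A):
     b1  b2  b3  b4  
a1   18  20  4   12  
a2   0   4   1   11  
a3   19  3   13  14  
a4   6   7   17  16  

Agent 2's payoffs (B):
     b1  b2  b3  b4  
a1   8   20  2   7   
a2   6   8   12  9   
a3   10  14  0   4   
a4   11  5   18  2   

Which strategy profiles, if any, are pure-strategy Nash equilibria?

Find each player's best response to every opponent strategy; NE are the intersections.
Agent 1's best responses — vs b1: a3 (payoff 19); vs b2: a1 (payoff 20); vs b3: a4 (payoff 17); vs b4: a4 (payoff 16).
Agent 2's best responses — vs a1: b2 (payoff 20); vs a2: b3 (payoff 12); vs a3: b2 (payoff 14); vs a4: b3 (payoff 18).
Mutual best responses occur at (a1, b2) and (a4, b3); at each, neither player gains by switching.

(a1, b2) and (a4, b3)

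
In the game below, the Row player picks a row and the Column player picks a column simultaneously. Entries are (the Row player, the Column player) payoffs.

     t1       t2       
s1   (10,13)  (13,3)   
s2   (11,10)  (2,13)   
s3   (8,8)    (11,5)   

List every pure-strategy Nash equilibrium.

There is no pure-strategy Nash equilibrium

Find each player's best response to every opponent strategy; NE are the intersections.
The Row player's best responses — vs t1: s2 (payoff 11); vs t2: s1 (payoff 13).
The Column player's best responses — vs s1: t1 (payoff 13); vs s2: t2 (payoff 13); vs s3: t1 (payoff 8).
No cell has both players best-responding. For instance, the Row player's best reply to t2 is s1, but against s1 the Column player prefers t1 over t2.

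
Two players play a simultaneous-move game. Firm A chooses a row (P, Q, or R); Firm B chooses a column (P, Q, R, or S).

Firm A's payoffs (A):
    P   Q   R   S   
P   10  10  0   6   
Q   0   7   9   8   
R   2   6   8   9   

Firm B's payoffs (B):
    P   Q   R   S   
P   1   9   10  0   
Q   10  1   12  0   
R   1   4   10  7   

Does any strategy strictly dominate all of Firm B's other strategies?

Check whether one of Firm B's strategies beats all alternatives regardless of what the opponent does.
R strictly dominates: vs P: 10 > each of {1, 9, 0}; vs Q: 12 > each of {10, 1, 0}; vs R: 10 > each of {1, 4, 7}.

R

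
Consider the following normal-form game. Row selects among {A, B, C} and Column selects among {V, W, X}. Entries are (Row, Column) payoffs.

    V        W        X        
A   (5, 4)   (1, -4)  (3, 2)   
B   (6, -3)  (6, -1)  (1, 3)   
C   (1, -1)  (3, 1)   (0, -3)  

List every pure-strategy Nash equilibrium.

None

Check mutual best responses: a cell is a NE iff neither player can gain by unilaterally deviating.
Row's best responses — vs V: B (payoff 6); vs W: B (payoff 6); vs X: A (payoff 3).
Column's best responses — vs A: V (payoff 4); vs B: X (payoff 3); vs C: W (payoff 1).
No cell has both players best-responding. For instance, Row's best reply to X is A, but against A Column prefers V over X.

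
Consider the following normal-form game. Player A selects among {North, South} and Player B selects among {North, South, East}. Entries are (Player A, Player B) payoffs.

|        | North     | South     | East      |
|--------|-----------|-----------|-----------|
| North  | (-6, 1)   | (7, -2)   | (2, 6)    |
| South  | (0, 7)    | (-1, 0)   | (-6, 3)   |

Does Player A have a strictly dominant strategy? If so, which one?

Check whether one of Player A's strategies beats all alternatives regardless of what the opponent does.
North is not dominant: against North, South gives 0 > -6.
South is not dominant: against South, North gives 7 > -1.
No single strategy is best against every opponent action.

None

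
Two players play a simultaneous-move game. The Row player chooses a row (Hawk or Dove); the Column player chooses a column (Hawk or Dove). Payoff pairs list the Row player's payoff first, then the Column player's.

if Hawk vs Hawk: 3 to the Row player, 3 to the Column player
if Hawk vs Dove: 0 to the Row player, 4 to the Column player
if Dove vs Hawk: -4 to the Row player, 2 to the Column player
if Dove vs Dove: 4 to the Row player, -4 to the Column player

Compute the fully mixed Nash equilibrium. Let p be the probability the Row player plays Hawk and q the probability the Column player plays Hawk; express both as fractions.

In a mixed NE each player is indifferent between their pure strategies, so the opponent's mix sets the indifference.
The Column player indifferent between Hawk and Dove: p·3 + (1−p)·2 = p·4 + (1−p)·(-4) ⟹ 2 + 1p = (-4) + 8p ⟹ p = 6/7.
The Row player indifferent between Hawk and Dove: q·3 + (1−q)·0 = q·(-4) + (1−q)·4 ⟹ 0 + 3q = 4 + (-8)q ⟹ q = 4/11.

p = 6/7, q = 4/11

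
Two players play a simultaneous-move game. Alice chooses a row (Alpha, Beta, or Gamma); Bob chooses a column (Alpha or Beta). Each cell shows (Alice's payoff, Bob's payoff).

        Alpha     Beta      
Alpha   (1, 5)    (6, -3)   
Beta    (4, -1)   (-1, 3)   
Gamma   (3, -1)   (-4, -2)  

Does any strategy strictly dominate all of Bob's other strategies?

Check whether one of Bob's strategies beats all alternatives regardless of what the opponent does.
Alpha is not dominant: against Beta, Beta gives 3 > -1.
Beta is not dominant: against Alpha, Alpha gives 5 > -3.
No single strategy is best against every opponent action.

None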